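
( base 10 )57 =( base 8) 71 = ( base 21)2f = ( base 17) 36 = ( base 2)111001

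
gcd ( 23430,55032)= 6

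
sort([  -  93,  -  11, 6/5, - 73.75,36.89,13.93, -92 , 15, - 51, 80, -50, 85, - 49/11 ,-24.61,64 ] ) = [ - 93, - 92,-73.75,  -  51,  -  50, - 24.61 ,-11,  -  49/11, 6/5,13.93, 15, 36.89, 64 , 80,85] 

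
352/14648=44/1831 = 0.02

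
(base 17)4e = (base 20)42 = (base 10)82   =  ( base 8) 122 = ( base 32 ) 2i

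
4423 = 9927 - 5504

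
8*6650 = 53200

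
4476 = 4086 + 390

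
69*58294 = 4022286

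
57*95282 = 5431074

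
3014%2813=201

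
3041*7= 21287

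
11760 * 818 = 9619680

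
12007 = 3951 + 8056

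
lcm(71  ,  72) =5112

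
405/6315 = 27/421= 0.06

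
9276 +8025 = 17301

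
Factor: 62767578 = 2^1 *3^1 * 10461263^1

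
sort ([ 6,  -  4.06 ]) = [-4.06, 6] 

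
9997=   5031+4966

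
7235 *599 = 4333765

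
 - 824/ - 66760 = 103/8345= 0.01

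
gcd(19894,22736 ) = 2842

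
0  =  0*794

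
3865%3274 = 591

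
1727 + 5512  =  7239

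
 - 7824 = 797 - 8621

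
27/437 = 27/437 = 0.06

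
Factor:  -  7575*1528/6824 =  - 1446825/853  =  -3^1*5^2*101^1*191^1 * 853^( - 1 )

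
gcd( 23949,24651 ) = 27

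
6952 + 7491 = 14443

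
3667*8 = 29336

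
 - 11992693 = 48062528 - 60055221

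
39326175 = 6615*5945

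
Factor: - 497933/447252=-2^ (- 2 )*3^( - 1 ) *13^(-1 )* 19^1 *47^(-1 )*61^ ( - 1 )*73^1  *359^1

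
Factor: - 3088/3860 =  - 2^2*5^( - 1) = - 4/5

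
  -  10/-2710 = 1/271 = 0.00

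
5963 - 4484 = 1479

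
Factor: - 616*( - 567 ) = 349272 = 2^3*3^4*7^2*11^1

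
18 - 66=  -  48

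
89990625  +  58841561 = 148832186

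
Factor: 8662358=2^1*29^1*149351^1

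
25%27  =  25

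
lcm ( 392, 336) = 2352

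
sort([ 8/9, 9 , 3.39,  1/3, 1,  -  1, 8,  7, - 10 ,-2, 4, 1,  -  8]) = [-10, - 8, - 2,-1,1/3, 8/9,  1, 1, 3.39, 4, 7, 8, 9] 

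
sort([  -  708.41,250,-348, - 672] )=[  -  708.41, - 672, - 348,250 ] 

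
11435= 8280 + 3155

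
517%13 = 10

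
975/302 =3 + 69/302 = 3.23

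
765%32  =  29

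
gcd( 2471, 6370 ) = 7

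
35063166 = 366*95801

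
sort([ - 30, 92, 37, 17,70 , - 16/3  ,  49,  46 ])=[ - 30, - 16/3 , 17, 37,46, 49,70,92] 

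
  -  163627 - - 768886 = 605259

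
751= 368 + 383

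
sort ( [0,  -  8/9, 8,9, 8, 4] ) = [ - 8/9, 0, 4, 8, 8, 9 ] 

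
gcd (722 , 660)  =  2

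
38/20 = 1+ 9/10=1.90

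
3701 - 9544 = - 5843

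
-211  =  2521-2732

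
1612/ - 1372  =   - 403/343 = - 1.17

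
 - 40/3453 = - 40/3453 = - 0.01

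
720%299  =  122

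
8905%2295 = 2020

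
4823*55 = 265265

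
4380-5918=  - 1538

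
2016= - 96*(-21 ) 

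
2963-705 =2258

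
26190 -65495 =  -39305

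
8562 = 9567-1005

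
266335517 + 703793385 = 970128902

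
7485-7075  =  410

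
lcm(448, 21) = 1344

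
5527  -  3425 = 2102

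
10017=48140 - 38123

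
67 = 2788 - 2721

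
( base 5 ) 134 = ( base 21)22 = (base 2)101100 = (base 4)230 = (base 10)44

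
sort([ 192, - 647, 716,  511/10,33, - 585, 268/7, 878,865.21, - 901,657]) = [-901, - 647, - 585,33,  268/7,511/10, 192,  657,716 , 865.21,  878]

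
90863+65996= 156859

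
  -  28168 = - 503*56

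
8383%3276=1831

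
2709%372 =105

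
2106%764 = 578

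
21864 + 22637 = 44501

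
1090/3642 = 545/1821 = 0.30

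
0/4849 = 0 =0.00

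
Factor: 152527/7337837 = 13^(-1)*127^1 *1201^1*564449^ ( - 1 )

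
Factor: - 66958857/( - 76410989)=3^2 * 7^1 * 19^(-1 )*503^1*1319^( - 1)*2113^1*3049^( - 1)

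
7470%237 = 123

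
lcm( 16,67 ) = 1072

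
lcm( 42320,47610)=380880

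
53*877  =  46481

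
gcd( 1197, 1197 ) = 1197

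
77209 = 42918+34291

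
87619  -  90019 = - 2400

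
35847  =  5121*7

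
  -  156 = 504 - 660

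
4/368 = 1/92= 0.01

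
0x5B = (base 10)91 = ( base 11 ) 83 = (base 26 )3d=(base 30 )31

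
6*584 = 3504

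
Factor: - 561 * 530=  - 297330 = - 2^1*3^1 * 5^1 * 11^1 * 17^1 *53^1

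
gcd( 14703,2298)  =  3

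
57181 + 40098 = 97279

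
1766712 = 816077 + 950635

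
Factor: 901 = 17^1* 53^1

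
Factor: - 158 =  - 2^1 * 79^1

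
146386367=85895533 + 60490834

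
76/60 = 19/15  =  1.27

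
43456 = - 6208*( - 7 ) 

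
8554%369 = 67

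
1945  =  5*389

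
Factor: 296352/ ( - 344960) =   -  2^( - 2) * 3^3*5^( - 1)*7^1*11^(-1) = - 189/220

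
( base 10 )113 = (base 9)135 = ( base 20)5d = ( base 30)3N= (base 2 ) 1110001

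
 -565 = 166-731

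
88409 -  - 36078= 124487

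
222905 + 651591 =874496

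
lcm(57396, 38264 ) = 114792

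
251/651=251/651 = 0.39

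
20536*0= 0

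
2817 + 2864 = 5681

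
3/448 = 3/448=0.01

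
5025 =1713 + 3312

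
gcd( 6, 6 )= 6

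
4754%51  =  11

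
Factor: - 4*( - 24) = 96  =  2^5*3^1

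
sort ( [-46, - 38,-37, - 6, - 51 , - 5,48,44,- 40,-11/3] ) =[ - 51, - 46, - 40, - 38, - 37, - 6, - 5, - 11/3,44, 48 ] 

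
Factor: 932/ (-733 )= - 2^2*233^1 * 733^(- 1)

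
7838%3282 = 1274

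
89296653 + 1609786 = 90906439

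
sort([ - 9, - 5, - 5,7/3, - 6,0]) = [  -  9,- 6,- 5, - 5,0, 7/3 ]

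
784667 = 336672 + 447995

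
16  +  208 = 224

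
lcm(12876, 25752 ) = 25752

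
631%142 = 63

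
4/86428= 1/21607= 0.00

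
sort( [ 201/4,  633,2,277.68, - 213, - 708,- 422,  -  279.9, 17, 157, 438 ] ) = [ - 708, - 422,-279.9, - 213, 2,17, 201/4,157,277.68,438, 633]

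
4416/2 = 2208 =2208.00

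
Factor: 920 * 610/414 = 2^3 * 3^(-2)*5^2*61^1 = 12200/9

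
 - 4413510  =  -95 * 46458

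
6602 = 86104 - 79502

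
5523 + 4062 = 9585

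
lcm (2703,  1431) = 24327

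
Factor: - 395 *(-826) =2^1*5^1*7^1  *59^1 * 79^1=326270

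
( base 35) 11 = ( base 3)1100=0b100100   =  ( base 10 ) 36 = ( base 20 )1g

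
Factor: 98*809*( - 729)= - 57796578 = - 2^1*3^6*7^2*809^1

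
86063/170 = 506 + 43/170 = 506.25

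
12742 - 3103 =9639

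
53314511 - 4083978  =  49230533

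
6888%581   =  497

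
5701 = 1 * 5701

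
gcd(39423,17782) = 17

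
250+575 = 825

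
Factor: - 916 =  - 2^2 * 229^1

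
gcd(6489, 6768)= 9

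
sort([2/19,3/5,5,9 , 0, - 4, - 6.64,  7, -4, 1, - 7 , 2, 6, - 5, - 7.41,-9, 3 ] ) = [- 9, -7.41 , -7 ,-6.64, - 5,-4, - 4, 0, 2/19, 3/5, 1 , 2,  3, 5, 6,  7, 9 ] 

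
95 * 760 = 72200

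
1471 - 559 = 912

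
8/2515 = 8/2515 = 0.00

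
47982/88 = 2181/4  =  545.25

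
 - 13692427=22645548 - 36337975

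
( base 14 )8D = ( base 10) 125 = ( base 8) 175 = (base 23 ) 5A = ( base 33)3q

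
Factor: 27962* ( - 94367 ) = -2^1*7^1*11^1*13^1*17^1 * 31^1*41^1*61^1 = -  2638690054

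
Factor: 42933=3^1*11^1*1301^1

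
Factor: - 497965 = - 5^1*13^1 * 47^1*163^1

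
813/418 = 813/418 = 1.94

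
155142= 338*459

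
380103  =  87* 4369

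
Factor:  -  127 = -127^1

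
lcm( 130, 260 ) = 260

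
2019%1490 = 529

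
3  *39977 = 119931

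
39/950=39/950 = 0.04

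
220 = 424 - 204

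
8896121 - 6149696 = 2746425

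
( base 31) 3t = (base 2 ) 1111010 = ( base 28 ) 4A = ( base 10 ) 122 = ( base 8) 172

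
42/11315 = 42/11315 = 0.00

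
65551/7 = 9364  +  3/7= 9364.43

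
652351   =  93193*7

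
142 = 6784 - 6642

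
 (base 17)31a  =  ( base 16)37e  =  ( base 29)11o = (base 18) 2DC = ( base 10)894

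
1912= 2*956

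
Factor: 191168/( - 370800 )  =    -  2^2*3^( - 2)*5^( - 2)*29^1 = - 116/225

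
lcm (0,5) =0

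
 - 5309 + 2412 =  - 2897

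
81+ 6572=6653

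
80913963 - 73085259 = 7828704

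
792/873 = 88/97 = 0.91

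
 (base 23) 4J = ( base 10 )111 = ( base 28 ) 3r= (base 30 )3L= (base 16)6F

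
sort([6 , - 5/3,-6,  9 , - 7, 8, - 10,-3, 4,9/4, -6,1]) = [ - 10,  -  7 ,-6,  -  6, - 3, - 5/3, 1, 9/4 , 4, 6,8, 9 ]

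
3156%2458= 698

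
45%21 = 3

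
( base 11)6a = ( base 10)76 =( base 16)4C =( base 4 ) 1030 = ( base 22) 3A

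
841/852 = 841/852=0.99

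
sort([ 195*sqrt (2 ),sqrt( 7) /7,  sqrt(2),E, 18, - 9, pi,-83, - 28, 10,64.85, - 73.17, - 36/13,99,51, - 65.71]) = [ - 83, - 73.17  , - 65.71, - 28,-9 , - 36/13, sqrt( 7 ) /7,sqrt (2 ), E , pi,10,18 , 51,64.85 , 99,195*sqrt(2) ] 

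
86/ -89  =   - 86/89 = - 0.97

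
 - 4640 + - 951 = - 5591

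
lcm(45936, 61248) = 183744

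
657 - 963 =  - 306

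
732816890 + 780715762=1513532652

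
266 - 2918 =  - 2652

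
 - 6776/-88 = 77+0/1 = 77.00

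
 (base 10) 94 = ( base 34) 2q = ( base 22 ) 46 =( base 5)334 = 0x5E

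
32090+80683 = 112773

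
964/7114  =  482/3557 = 0.14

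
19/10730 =19/10730 = 0.00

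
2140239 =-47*(  -  45537)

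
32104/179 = 179 + 63/179 = 179.35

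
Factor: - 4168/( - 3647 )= 8/7 = 2^3*7^( - 1)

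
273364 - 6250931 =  - 5977567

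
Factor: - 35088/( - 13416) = 2^1*13^ ( - 1)*17^1 = 34/13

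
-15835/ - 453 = 15835/453=   34.96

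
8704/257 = 8704/257= 33.87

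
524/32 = 16 + 3/8 =16.38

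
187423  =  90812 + 96611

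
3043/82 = 3043/82 = 37.11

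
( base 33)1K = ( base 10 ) 53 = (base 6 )125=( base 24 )25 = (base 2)110101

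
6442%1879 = 805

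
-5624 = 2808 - 8432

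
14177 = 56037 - 41860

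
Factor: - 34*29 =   -  986 = - 2^1 * 17^1*29^1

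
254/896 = 127/448  =  0.28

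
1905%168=57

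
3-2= 1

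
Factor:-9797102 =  - 2^1 * 7^1*699793^1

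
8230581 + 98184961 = 106415542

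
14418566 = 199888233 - 185469667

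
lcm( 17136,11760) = 599760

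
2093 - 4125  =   - 2032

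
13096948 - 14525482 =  - 1428534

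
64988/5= 12997+3/5 = 12997.60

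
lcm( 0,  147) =0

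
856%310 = 236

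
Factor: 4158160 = 2^4 * 5^1*51977^1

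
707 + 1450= 2157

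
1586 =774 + 812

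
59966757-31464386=28502371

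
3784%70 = 4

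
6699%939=126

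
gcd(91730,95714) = 2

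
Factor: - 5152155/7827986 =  - 2^(-1 )*3^1*5^1*97^1 * 3541^1*3913993^( - 1 ) 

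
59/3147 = 59/3147 = 0.02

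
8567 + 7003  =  15570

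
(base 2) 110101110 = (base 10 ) 430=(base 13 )271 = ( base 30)ea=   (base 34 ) CM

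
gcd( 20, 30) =10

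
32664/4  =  8166 = 8166.00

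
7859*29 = 227911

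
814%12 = 10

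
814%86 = 40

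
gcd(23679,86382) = 9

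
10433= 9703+730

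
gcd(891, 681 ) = 3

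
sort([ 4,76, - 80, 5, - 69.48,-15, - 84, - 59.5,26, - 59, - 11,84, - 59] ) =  [ - 84,-80, - 69.48, - 59.5, - 59 , - 59, - 15,-11, 4, 5, 26, 76 , 84 ]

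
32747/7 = 32747/7 = 4678.14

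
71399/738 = 71399/738 = 96.75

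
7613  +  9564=17177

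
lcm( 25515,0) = 0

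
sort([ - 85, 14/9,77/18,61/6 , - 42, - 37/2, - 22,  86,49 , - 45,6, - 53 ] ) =[ - 85, - 53, - 45, - 42, - 22, - 37/2,14/9, 77/18,  6,  61/6,49,86] 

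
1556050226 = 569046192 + 987004034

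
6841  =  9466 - 2625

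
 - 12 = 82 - 94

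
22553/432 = 22553/432=52.21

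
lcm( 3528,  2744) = 24696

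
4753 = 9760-5007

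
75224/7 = 75224/7 = 10746.29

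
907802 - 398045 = 509757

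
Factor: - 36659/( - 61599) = 3^(- 1 ) * 7^1 * 5237^1*20533^( - 1) 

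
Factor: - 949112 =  - 2^3*29^1*4091^1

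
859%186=115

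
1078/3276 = 77/234 = 0.33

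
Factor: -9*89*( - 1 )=3^2*89^1 =801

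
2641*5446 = 14382886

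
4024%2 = 0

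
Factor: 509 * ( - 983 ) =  - 500347 = -509^1*983^1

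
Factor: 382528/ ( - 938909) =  - 2^6*43^1*139^1*311^( - 1)*3019^(-1)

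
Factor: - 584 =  - 2^3*73^1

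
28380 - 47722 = -19342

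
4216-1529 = 2687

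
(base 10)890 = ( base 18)2d8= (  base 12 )622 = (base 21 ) 208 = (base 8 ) 1572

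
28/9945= 28/9945 =0.00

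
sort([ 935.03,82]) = [ 82,935.03 ] 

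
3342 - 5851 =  - 2509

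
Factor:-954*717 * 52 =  -35568936 = - 2^3 * 3^3*13^1*53^1*239^1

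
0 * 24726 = 0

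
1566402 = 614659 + 951743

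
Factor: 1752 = 2^3  *3^1*73^1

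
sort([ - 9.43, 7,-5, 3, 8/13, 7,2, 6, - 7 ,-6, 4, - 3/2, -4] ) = [ - 9.43 ,- 7, - 6, - 5, - 4 , - 3/2,8/13,2, 3, 4,6,  7,  7]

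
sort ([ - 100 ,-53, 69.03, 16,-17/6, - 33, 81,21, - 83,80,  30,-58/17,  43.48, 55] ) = [ - 100,-83 ,-53,-33,-58/17,-17/6,16,21,30,43.48,55, 69.03,80,81]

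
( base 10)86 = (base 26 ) 38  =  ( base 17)51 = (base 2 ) 1010110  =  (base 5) 321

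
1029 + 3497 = 4526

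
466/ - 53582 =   -  1+26558/26791 = - 0.01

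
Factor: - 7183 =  - 11^1*653^1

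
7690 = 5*1538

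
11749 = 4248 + 7501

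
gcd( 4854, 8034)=6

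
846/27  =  94/3 =31.33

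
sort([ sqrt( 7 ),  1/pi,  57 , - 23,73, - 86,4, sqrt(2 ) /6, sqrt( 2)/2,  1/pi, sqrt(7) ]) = [ - 86, - 23 , sqrt( 2 )/6,1/pi,  1/pi, sqrt( 2) /2, sqrt( 7),  sqrt( 7), 4,57, 73]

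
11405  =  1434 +9971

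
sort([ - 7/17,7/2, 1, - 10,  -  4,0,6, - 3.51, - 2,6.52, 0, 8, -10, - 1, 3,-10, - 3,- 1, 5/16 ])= [  -  10,-10, - 10,-4,-3.51,-3, - 2,-1,  -  1, - 7/17, 0,0 , 5/16,1, 3,  7/2,6,6.52, 8 ] 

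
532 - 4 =528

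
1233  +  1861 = 3094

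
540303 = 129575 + 410728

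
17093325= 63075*271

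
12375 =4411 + 7964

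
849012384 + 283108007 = 1132120391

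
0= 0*7149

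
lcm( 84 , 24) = 168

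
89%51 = 38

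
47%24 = 23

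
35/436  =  35/436=0.08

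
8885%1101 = 77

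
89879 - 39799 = 50080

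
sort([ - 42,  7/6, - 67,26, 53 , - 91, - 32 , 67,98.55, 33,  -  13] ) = [ - 91, - 67,- 42, - 32, - 13  ,  7/6,26,33,  53,  67,98.55 ]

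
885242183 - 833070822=52171361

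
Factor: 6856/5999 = 8/7=2^3*7^( - 1)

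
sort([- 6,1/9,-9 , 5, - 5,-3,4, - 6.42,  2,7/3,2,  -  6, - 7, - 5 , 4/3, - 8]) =[ -9,-8,-7, - 6.42, - 6, -6, - 5, - 5,  -  3, 1/9,4/3,2,2,7/3,  4,5]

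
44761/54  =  828 + 49/54 = 828.91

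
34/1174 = 17/587 = 0.03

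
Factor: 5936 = 2^4*7^1*53^1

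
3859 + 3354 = 7213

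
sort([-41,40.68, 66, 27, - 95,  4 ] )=[ - 95, -41, 4, 27,  40.68 , 66 ]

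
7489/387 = 19+ 136/387=   19.35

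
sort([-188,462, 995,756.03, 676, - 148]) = [ - 188, - 148, 462,676,756.03,995]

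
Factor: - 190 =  - 2^1 * 5^1 * 19^1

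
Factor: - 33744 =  - 2^4*3^1*19^1 *37^1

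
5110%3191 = 1919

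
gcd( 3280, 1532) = 4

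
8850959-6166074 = 2684885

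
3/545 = 3/545 =0.01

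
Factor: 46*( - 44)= -2^3*11^1*23^1 = - 2024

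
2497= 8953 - 6456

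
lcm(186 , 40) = 3720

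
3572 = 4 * 893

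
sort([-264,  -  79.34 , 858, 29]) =[ - 264, - 79.34,29,858 ] 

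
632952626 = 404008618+228944008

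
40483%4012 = 363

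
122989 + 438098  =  561087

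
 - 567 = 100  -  667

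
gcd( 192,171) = 3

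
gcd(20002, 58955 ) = 1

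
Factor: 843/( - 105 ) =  - 281/35 = - 5^( - 1)*7^( - 1)  *281^1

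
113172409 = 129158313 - 15985904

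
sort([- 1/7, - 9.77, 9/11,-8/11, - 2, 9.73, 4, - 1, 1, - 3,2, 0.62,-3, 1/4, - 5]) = [ -9.77, - 5, - 3 , - 3, - 2, - 1, - 8/11,  -  1/7, 1/4, 0.62,9/11,1, 2, 4, 9.73] 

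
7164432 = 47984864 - 40820432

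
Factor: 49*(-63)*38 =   -  117306 =- 2^1*3^2*7^3 * 19^1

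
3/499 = 3/499 = 0.01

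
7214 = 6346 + 868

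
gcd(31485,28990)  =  5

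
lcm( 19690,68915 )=137830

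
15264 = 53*288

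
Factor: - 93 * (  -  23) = 3^1 * 23^1*31^1 = 2139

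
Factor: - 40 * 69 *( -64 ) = 176640 = 2^9*3^1*5^1*23^1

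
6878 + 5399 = 12277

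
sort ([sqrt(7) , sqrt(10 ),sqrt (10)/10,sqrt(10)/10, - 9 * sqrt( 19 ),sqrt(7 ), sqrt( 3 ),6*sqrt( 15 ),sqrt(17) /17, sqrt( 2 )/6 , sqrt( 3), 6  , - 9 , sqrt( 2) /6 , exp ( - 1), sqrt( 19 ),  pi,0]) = [ - 9*sqrt(19 ),  -  9 , 0,sqrt(2 )/6,  sqrt( 2) /6,sqrt( 17 )/17, sqrt(10 )/10,sqrt(10 )/10,exp( - 1), sqrt( 3 ),sqrt( 3 ), sqrt( 7 ),sqrt (7 ) , pi, sqrt(10 ),sqrt(19 ), 6, 6*sqrt( 15)]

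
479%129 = 92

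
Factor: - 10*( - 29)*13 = 3770 = 2^1 * 5^1*13^1*29^1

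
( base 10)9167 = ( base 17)1EC4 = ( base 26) DEF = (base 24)FLN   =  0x23cf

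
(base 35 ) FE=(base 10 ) 539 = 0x21B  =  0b1000011011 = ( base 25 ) LE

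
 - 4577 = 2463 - 7040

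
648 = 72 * 9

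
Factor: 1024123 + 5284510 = 6308633 = 653^1*9661^1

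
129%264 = 129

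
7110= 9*790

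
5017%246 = 97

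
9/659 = 9/659 = 0.01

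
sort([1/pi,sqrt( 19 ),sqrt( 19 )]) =[1/pi,sqrt( 19), sqrt( 19 ) ] 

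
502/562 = 251/281  =  0.89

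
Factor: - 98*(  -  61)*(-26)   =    -  2^2*7^2 * 13^1*61^1  =  -155428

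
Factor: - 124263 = -3^2*13807^1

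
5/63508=5/63508 = 0.00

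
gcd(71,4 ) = 1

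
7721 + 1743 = 9464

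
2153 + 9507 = 11660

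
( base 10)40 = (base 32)18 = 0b101000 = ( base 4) 220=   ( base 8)50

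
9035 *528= 4770480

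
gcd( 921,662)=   1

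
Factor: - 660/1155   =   - 2^2 * 7^( - 1 ) = -4/7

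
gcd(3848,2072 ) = 296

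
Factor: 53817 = 3^1*17939^1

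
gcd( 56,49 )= 7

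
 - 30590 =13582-44172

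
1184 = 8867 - 7683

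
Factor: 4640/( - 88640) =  - 29/554 = - 2^( -1 )*29^1*277^( - 1 ) 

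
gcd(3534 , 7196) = 2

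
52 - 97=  - 45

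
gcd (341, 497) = 1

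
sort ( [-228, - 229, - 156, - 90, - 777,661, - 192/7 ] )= [ - 777, - 229, - 228, - 156,  -  90, - 192/7, 661 ]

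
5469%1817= 18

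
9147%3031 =54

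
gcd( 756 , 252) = 252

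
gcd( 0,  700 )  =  700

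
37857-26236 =11621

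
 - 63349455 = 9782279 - 73131734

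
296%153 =143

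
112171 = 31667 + 80504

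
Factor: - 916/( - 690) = 458/345 =2^1*3^ ( -1)*5^( - 1) * 23^( - 1)*229^1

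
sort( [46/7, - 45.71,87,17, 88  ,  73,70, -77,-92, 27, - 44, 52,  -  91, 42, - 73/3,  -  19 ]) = [ - 92,- 91,  -  77, - 45.71,  -  44, - 73/3,  -  19, 46/7, 17,27,42,52,70,73 , 87, 88 ] 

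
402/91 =4+38/91= 4.42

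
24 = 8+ 16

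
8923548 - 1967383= 6956165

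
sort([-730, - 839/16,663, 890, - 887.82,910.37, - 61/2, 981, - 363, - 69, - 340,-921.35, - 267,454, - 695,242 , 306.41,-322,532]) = [-921.35,  -  887.82,  -  730, - 695 ,-363, - 340, - 322, - 267, - 69, - 839/16, - 61/2,242,306.41, 454, 532,663,890, 910.37, 981 ] 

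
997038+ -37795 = 959243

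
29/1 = 29=29.00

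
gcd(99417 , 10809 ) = 3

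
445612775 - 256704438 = 188908337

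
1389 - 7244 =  - 5855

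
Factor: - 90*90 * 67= -2^2*3^4 * 5^2* 67^1 = - 542700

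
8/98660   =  2/24665 = 0.00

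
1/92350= 1/92350 = 0.00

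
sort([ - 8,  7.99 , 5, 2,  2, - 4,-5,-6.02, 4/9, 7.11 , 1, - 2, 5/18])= [ - 8, - 6.02 , -5,- 4, - 2, 5/18, 4/9, 1, 2,2, 5, 7.11, 7.99]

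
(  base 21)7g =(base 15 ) ad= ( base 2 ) 10100011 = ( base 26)67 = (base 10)163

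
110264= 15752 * 7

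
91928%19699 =13132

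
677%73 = 20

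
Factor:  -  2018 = - 2^1 * 1009^1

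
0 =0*566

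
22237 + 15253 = 37490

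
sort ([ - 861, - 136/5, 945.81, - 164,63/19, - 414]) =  [ - 861, - 414, - 164 , - 136/5,63/19, 945.81]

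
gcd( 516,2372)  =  4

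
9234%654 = 78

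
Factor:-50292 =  - 2^2*3^2 * 11^1*127^1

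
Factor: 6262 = 2^1*31^1*101^1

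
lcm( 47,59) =2773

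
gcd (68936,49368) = 8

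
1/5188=1/5188 = 0.00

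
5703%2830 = 43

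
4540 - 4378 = 162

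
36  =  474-438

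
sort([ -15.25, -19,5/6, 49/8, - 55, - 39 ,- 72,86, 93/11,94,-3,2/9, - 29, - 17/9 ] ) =[ - 72, - 55, - 39, - 29, - 19,  -  15.25, - 3,  -  17/9,2/9, 5/6,49/8,93/11,86,94 ] 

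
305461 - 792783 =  - 487322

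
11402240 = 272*41920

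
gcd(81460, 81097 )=1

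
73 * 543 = 39639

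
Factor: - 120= - 2^3*3^1*5^1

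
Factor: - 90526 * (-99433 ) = 9001271758 = 2^1 * 17^1*5849^1 * 45263^1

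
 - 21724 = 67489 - 89213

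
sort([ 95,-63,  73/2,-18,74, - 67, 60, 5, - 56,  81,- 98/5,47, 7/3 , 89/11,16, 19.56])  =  [ - 67,  -  63,  -  56, - 98/5,  -  18, 7/3, 5,89/11  ,  16 , 19.56 , 73/2,47, 60,74, 81, 95] 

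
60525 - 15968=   44557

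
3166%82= 50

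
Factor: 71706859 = 7^1*10243837^1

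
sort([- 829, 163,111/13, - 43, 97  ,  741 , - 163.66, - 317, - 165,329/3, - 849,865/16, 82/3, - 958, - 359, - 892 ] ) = [ - 958, - 892 , - 849, - 829, - 359, - 317,-165, - 163.66, - 43,  111/13,  82/3, 865/16,97,329/3, 163,741] 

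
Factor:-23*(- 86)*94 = 185932 = 2^2*23^1*43^1*47^1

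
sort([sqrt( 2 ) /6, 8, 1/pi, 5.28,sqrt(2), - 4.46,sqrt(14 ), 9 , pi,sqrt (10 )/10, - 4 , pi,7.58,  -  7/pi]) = [-4.46, - 4, - 7/pi,sqrt( 2)/6,sqrt(10)/10, 1/pi,sqrt(2),  pi, pi, sqrt(14 ),5.28,7.58,8, 9 ]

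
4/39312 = 1/9828 = 0.00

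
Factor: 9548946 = 2^1*3^2*11^1*29^1 * 1663^1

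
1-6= - 5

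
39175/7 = 39175/7 = 5596.43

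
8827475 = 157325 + 8670150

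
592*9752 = 5773184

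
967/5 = 193 + 2/5   =  193.40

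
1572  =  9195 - 7623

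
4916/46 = 106 + 20/23 = 106.87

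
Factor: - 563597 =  - 19^1*29663^1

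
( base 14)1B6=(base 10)356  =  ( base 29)C8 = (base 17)13G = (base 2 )101100100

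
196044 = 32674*6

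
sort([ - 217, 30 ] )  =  [ - 217,30] 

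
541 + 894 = 1435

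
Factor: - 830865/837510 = - 2^( - 1)*7^1*41^1*193^1*27917^( - 1 ) =- 55391/55834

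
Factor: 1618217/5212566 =2^( - 1)*3^( - 3)* 83^( - 1)*1163^( - 1 ) * 1618217^1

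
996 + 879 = 1875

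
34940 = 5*6988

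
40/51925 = 8/10385 = 0.00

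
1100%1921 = 1100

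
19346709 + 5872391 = 25219100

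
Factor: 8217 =3^2*11^1*83^1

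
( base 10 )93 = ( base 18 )53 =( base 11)85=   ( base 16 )5D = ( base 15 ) 63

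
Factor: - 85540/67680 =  - 2^( - 3)*3^( - 2)*7^1 * 13^1  =  - 91/72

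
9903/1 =9903 = 9903.00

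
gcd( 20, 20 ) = 20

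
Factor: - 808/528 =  - 101/66 = - 2^(-1 ) * 3^( - 1 )*11^( - 1)*101^1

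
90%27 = 9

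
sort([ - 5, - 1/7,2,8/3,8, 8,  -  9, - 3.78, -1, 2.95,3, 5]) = [- 9 , - 5, - 3.78, - 1 ,-1/7,2,8/3,  2.95,3, 5,8,8 ]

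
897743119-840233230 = 57509889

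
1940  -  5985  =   - 4045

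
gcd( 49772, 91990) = 2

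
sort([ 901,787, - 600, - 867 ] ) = [ - 867, - 600,787, 901]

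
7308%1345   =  583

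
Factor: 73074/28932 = 12179/4822 = 2^( - 1 ) * 19^1*641^1*2411^(-1) 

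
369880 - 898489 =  - 528609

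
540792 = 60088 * 9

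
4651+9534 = 14185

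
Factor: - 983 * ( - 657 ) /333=71759/37= 37^(  -  1)*73^1 * 983^1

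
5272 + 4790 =10062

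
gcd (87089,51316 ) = 1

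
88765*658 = 58407370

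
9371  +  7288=16659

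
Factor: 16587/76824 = 19/88 = 2^( - 3)*11^( - 1)*19^1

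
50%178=50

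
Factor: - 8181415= - 5^1*11^2*13523^1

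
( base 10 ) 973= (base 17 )364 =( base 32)UD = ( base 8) 1715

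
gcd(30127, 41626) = 1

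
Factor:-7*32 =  - 2^5*7^1 = - 224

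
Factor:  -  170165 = - 5^1 * 34033^1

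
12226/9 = 12226/9 = 1358.44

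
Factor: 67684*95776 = 2^7 *41^1*  73^1*16921^1 = 6482502784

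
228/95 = 2  +  2/5 = 2.40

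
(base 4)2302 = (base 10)178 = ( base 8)262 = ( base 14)CA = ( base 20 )8I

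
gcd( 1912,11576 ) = 8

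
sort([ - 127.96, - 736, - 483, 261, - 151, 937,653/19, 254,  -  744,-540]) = [ - 744, - 736, - 540,- 483 , - 151, - 127.96, 653/19,254, 261,937 ] 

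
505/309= 1+196/309 = 1.63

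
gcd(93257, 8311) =1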